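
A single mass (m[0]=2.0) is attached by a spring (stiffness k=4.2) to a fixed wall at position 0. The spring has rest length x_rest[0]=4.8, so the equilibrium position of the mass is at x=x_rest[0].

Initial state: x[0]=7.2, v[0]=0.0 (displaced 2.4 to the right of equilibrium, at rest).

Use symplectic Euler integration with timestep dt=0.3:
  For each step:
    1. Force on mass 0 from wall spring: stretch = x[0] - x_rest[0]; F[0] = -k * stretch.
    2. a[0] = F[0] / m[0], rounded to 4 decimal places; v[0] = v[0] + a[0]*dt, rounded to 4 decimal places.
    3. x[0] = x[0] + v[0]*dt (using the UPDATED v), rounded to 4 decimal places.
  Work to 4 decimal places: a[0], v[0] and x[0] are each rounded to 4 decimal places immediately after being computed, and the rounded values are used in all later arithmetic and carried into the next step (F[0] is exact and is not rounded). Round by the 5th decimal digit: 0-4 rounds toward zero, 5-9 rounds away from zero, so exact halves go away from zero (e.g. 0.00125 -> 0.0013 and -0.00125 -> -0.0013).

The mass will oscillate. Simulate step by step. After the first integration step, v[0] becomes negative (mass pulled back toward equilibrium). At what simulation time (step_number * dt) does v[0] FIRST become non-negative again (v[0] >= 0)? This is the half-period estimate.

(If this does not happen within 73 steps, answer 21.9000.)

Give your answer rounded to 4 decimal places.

Answer: 2.4000

Derivation:
Step 0: x=[7.2000] v=[0.0000]
Step 1: x=[6.7464] v=[-1.5120]
Step 2: x=[5.9249] v=[-2.7382]
Step 3: x=[4.8908] v=[-3.4469]
Step 4: x=[3.8396] v=[-3.5041]
Step 5: x=[2.9699] v=[-2.8991]
Step 6: x=[2.4461] v=[-1.7461]
Step 7: x=[2.3672] v=[-0.2631]
Step 8: x=[2.7481] v=[1.2696]
First v>=0 after going negative at step 8, time=2.4000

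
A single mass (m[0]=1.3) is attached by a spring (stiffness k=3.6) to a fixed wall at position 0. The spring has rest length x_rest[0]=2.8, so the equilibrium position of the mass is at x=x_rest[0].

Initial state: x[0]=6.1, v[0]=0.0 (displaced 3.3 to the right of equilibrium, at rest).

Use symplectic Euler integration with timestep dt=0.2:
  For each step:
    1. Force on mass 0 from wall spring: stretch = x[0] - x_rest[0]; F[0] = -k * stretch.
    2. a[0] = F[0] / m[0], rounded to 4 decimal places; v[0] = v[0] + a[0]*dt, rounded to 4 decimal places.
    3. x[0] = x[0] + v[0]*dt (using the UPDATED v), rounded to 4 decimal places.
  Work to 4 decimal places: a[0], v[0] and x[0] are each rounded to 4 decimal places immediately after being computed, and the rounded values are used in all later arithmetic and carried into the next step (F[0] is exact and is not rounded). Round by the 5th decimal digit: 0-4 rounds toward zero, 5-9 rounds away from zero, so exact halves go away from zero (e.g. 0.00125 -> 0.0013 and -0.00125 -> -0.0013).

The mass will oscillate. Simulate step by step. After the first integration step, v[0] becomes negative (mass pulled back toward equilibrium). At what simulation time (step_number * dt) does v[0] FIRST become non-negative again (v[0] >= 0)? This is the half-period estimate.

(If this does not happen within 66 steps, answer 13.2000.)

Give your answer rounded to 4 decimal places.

Answer: 2.0000

Derivation:
Step 0: x=[6.1000] v=[0.0000]
Step 1: x=[5.7345] v=[-1.8277]
Step 2: x=[5.0439] v=[-3.4530]
Step 3: x=[4.1047] v=[-4.6958]
Step 4: x=[3.0210] v=[-5.4184]
Step 5: x=[1.9128] v=[-5.5408]
Step 6: x=[0.9029] v=[-5.0494]
Step 7: x=[0.1032] v=[-3.9987]
Step 8: x=[-0.3978] v=[-2.5051]
Step 9: x=[-0.5446] v=[-0.7340]
Step 10: x=[-0.3209] v=[1.1184]
First v>=0 after going negative at step 10, time=2.0000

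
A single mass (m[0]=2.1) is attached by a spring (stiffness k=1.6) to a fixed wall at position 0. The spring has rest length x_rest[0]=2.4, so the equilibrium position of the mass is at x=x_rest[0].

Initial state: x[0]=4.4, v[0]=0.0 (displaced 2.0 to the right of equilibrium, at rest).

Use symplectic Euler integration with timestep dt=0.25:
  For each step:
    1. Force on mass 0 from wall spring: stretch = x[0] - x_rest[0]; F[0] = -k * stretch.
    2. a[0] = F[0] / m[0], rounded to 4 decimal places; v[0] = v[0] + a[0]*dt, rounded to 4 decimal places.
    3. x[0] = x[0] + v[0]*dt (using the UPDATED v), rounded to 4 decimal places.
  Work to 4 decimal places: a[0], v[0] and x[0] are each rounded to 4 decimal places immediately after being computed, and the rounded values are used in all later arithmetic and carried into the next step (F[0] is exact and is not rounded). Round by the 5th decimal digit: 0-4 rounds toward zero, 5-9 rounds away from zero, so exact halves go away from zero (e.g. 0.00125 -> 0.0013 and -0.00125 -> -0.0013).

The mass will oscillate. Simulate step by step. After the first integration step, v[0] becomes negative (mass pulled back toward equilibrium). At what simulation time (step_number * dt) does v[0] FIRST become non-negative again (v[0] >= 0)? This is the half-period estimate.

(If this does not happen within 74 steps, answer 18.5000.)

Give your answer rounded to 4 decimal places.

Step 0: x=[4.4000] v=[0.0000]
Step 1: x=[4.3048] v=[-0.3810]
Step 2: x=[4.1189] v=[-0.7438]
Step 3: x=[3.8511] v=[-1.0712]
Step 4: x=[3.5142] v=[-1.3476]
Step 5: x=[3.1243] v=[-1.5598]
Step 6: x=[2.6999] v=[-1.6978]
Step 7: x=[2.2612] v=[-1.7549]
Step 8: x=[1.8291] v=[-1.7285]
Step 9: x=[1.4242] v=[-1.6198]
Step 10: x=[1.0657] v=[-1.4339]
Step 11: x=[0.7708] v=[-1.1798]
Step 12: x=[0.5534] v=[-0.8695]
Step 13: x=[0.4240] v=[-0.5178]
Step 14: x=[0.3887] v=[-0.1414]
Step 15: x=[0.4491] v=[0.2417]
First v>=0 after going negative at step 15, time=3.7500

Answer: 3.7500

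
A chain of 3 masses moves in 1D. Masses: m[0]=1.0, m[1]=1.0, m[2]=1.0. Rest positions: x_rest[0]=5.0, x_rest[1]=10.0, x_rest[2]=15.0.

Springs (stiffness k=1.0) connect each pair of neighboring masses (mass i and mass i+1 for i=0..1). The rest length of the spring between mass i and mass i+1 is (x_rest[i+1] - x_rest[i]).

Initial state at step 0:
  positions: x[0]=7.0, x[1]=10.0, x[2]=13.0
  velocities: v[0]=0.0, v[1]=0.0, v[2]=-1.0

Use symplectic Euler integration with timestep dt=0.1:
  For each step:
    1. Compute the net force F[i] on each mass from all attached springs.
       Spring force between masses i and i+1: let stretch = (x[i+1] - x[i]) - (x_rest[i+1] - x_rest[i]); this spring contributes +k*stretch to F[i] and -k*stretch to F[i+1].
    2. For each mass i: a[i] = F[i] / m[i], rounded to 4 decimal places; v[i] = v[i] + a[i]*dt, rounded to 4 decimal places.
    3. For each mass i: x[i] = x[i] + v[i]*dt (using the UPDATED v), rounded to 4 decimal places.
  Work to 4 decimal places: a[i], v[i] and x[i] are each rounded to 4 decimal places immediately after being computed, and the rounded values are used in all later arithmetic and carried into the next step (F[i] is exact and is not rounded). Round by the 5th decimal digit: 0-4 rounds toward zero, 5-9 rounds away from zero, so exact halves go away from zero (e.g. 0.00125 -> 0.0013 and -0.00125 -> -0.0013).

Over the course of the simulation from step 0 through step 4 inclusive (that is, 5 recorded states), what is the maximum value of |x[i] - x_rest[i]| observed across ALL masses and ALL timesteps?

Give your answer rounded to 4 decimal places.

Step 0: x=[7.0000 10.0000 13.0000] v=[0.0000 0.0000 -1.0000]
Step 1: x=[6.9800 10.0000 12.9200] v=[-0.2000 0.0000 -0.8000]
Step 2: x=[6.9402 9.9990 12.8608] v=[-0.3980 -0.0100 -0.5920]
Step 3: x=[6.8810 9.9960 12.8230] v=[-0.5921 -0.0297 -0.3782]
Step 4: x=[6.8029 9.9902 12.8069] v=[-0.7806 -0.0585 -0.1609]
Max displacement = 2.1931

Answer: 2.1931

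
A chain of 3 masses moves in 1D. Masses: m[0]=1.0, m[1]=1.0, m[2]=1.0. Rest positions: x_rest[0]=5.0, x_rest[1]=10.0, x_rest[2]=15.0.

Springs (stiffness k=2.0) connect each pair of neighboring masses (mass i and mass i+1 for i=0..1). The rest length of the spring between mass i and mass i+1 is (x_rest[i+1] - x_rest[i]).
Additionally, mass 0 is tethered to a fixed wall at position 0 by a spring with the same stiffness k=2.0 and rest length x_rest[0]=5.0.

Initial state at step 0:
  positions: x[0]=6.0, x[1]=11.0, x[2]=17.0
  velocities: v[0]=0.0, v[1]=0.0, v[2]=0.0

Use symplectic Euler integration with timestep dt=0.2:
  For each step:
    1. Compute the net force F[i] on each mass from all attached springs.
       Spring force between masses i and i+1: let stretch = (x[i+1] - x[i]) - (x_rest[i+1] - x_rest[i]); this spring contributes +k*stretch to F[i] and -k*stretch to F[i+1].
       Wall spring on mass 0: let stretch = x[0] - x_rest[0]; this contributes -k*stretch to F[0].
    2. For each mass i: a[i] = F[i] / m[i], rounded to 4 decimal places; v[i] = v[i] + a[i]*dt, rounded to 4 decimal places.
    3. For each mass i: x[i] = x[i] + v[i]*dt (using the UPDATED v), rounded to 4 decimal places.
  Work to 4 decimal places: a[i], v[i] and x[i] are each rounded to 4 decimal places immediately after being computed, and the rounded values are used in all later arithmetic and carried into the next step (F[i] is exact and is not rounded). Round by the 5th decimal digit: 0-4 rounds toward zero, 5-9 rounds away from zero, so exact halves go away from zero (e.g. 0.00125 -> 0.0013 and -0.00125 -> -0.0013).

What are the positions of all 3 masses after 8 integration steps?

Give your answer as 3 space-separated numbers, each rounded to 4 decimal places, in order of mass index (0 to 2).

Answer: 5.3625 10.8449 15.7214

Derivation:
Step 0: x=[6.0000 11.0000 17.0000] v=[0.0000 0.0000 0.0000]
Step 1: x=[5.9200 11.0800 16.9200] v=[-0.4000 0.4000 -0.4000]
Step 2: x=[5.7792 11.2144 16.7728] v=[-0.7040 0.6720 -0.7360]
Step 3: x=[5.6109 11.3587 16.5809] v=[-0.8416 0.7213 -0.9594]
Step 4: x=[5.4535 11.4609 16.3712] v=[-0.7868 0.5111 -1.0483]
Step 5: x=[5.3405 11.4754 16.1687] v=[-0.5652 0.0723 -1.0124]
Step 6: x=[5.2910 11.3745 15.9908] v=[-0.2474 -0.5043 -0.8897]
Step 7: x=[5.3049 11.1563 15.8436] v=[0.0696 -1.0912 -0.7362]
Step 8: x=[5.3625 10.8449 15.7214] v=[0.2882 -1.5568 -0.6111]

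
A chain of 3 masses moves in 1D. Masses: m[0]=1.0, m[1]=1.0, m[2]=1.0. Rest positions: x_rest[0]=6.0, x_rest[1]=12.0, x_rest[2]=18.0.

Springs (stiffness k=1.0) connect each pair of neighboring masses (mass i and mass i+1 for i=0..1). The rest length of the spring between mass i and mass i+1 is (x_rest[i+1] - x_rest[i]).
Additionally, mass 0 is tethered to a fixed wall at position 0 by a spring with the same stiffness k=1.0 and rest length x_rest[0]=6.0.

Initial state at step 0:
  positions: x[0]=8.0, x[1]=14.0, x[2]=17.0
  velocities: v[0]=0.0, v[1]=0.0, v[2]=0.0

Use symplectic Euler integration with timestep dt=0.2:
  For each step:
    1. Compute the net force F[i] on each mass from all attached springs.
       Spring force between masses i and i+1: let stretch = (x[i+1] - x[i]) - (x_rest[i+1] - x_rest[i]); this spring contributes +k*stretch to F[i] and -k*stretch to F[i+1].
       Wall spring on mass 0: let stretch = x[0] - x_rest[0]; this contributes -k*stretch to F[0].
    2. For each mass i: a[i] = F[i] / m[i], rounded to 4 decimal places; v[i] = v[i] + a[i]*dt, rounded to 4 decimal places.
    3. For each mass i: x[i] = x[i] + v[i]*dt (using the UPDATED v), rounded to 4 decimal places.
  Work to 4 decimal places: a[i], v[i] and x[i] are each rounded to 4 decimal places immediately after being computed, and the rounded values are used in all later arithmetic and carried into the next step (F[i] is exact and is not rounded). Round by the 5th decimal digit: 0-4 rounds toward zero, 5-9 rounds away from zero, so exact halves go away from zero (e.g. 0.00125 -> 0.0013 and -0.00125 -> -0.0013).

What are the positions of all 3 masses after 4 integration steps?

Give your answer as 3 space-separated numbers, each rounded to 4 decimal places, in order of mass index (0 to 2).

Answer: 7.2261 12.9596 18.0617

Derivation:
Step 0: x=[8.0000 14.0000 17.0000] v=[0.0000 0.0000 0.0000]
Step 1: x=[7.9200 13.8800 17.1200] v=[-0.4000 -0.6000 0.6000]
Step 2: x=[7.7616 13.6512 17.3504] v=[-0.7920 -1.1440 1.1520]
Step 3: x=[7.5283 13.3348 17.6728] v=[-1.1664 -1.5821 1.6122]
Step 4: x=[7.2261 12.9596 18.0617] v=[-1.5108 -1.8758 1.9446]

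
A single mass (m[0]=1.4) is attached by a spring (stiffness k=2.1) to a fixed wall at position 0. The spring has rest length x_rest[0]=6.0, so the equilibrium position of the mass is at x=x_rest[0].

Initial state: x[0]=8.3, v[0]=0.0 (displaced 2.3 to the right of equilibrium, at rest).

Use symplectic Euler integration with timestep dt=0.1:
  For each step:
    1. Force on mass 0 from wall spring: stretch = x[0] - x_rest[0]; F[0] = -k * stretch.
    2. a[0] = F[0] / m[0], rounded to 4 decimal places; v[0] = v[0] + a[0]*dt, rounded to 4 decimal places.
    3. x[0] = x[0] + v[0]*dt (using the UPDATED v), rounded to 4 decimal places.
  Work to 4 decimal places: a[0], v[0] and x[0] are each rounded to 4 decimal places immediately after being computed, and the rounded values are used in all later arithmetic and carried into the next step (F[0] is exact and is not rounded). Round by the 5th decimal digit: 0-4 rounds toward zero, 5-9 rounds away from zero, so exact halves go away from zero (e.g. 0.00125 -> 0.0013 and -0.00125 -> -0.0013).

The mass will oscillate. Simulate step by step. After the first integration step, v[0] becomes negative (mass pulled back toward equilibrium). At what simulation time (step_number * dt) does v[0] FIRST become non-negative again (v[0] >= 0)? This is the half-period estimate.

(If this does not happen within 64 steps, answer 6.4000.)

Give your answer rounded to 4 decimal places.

Answer: 2.6000

Derivation:
Step 0: x=[8.3000] v=[0.0000]
Step 1: x=[8.2655] v=[-0.3450]
Step 2: x=[8.1970] v=[-0.6848]
Step 3: x=[8.0956] v=[-1.0144]
Step 4: x=[7.9627] v=[-1.3287]
Step 5: x=[7.8004] v=[-1.6231]
Step 6: x=[7.6111] v=[-1.8932]
Step 7: x=[7.3976] v=[-2.1349]
Step 8: x=[7.1632] v=[-2.3445]
Step 9: x=[6.9113] v=[-2.5190]
Step 10: x=[6.6457] v=[-2.6557]
Step 11: x=[6.3704] v=[-2.7526]
Step 12: x=[6.0896] v=[-2.8082]
Step 13: x=[5.8074] v=[-2.8216]
Step 14: x=[5.5281] v=[-2.7927]
Step 15: x=[5.2559] v=[-2.7219]
Step 16: x=[4.9949] v=[-2.6103]
Step 17: x=[4.7490] v=[-2.4595]
Step 18: x=[4.5218] v=[-2.2719]
Step 19: x=[4.3168] v=[-2.0502]
Step 20: x=[4.1370] v=[-1.7977]
Step 21: x=[3.9852] v=[-1.5183]
Step 22: x=[3.8636] v=[-1.2161]
Step 23: x=[3.7740] v=[-0.8956]
Step 24: x=[3.7178] v=[-0.5617]
Step 25: x=[3.6959] v=[-0.2194]
Step 26: x=[3.7085] v=[0.1262]
First v>=0 after going negative at step 26, time=2.6000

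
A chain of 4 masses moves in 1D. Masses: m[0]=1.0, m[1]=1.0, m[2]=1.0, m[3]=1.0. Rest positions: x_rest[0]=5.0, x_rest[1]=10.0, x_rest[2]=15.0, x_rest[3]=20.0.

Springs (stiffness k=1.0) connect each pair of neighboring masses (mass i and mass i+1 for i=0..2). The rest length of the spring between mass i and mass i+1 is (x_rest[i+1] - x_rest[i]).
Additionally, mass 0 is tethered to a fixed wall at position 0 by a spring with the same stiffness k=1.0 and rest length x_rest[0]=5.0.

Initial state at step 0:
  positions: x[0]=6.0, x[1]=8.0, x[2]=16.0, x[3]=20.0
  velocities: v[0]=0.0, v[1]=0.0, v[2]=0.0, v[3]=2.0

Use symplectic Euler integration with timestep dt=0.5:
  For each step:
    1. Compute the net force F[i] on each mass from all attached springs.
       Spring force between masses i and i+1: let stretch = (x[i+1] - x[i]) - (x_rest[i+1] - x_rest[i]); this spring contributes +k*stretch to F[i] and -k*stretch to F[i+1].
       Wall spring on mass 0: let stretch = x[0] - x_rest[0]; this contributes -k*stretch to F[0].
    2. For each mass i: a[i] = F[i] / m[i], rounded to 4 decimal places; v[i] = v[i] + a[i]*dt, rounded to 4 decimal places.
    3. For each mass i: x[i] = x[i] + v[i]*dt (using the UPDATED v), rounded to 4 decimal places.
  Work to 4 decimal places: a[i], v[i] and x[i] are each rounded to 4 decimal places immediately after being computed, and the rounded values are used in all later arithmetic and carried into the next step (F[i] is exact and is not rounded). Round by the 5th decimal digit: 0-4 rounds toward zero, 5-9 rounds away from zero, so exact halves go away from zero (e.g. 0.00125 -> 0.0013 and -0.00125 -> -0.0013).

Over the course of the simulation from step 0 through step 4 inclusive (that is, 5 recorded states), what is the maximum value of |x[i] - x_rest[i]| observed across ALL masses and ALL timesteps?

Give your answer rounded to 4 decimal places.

Answer: 2.3750

Derivation:
Step 0: x=[6.0000 8.0000 16.0000 20.0000] v=[0.0000 0.0000 0.0000 2.0000]
Step 1: x=[5.0000 9.5000 15.0000 21.2500] v=[-2.0000 3.0000 -2.0000 2.5000]
Step 2: x=[3.8750 11.2500 14.1875 22.1875] v=[-2.2500 3.5000 -1.6250 1.8750]
Step 3: x=[3.6250 11.8907 14.6407 22.3750] v=[-0.5000 1.2813 0.9063 0.3750]
Step 4: x=[4.5352 11.1524 16.3400 21.8789] v=[1.8204 -1.4766 3.3985 -0.9922]
Max displacement = 2.3750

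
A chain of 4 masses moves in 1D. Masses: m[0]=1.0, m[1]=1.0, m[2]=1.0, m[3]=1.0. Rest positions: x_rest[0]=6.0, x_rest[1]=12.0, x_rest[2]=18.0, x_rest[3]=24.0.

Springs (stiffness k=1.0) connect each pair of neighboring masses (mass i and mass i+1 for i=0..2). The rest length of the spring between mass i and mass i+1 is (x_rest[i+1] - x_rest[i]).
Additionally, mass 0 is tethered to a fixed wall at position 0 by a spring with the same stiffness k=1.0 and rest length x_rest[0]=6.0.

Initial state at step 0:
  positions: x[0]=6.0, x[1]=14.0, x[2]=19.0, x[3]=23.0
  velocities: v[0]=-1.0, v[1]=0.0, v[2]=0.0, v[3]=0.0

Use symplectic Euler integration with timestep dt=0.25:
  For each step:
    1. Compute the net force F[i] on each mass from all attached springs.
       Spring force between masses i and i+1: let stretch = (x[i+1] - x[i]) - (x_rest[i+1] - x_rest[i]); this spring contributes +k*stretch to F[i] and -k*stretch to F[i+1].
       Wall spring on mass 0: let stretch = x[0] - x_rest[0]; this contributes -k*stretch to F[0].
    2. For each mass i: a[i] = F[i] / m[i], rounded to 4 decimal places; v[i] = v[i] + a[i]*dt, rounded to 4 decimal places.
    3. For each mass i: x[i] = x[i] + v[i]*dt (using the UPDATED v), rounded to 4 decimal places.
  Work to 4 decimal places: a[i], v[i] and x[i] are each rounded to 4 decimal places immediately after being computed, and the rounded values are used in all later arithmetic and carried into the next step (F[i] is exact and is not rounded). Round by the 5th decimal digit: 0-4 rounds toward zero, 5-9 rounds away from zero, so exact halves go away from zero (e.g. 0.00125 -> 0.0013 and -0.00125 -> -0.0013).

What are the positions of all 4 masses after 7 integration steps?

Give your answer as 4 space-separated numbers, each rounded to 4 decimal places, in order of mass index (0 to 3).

Answer: 6.4655 10.8402 17.7159 25.2166

Derivation:
Step 0: x=[6.0000 14.0000 19.0000 23.0000] v=[-1.0000 0.0000 0.0000 0.0000]
Step 1: x=[5.8750 13.8125 18.9375 23.1250] v=[-0.5000 -0.7500 -0.2500 0.5000]
Step 2: x=[5.8789 13.4492 18.8164 23.3633] v=[0.0156 -1.4531 -0.4844 0.9531]
Step 3: x=[5.9885 12.9482 18.6440 23.6924] v=[0.4385 -2.0039 -0.6895 1.3164]
Step 4: x=[6.1588 12.3682 18.4312 24.0810] v=[0.6813 -2.3199 -0.8514 1.5543]
Step 5: x=[6.3323 11.7791 18.1925 24.4915] v=[0.6940 -2.3565 -0.9547 1.6419]
Step 6: x=[6.4505 11.2504 17.9467 24.8833] v=[0.4726 -2.1149 -0.9833 1.5672]
Step 7: x=[6.4655 10.8402 17.7159 25.2166] v=[0.0600 -1.6408 -0.9232 1.3331]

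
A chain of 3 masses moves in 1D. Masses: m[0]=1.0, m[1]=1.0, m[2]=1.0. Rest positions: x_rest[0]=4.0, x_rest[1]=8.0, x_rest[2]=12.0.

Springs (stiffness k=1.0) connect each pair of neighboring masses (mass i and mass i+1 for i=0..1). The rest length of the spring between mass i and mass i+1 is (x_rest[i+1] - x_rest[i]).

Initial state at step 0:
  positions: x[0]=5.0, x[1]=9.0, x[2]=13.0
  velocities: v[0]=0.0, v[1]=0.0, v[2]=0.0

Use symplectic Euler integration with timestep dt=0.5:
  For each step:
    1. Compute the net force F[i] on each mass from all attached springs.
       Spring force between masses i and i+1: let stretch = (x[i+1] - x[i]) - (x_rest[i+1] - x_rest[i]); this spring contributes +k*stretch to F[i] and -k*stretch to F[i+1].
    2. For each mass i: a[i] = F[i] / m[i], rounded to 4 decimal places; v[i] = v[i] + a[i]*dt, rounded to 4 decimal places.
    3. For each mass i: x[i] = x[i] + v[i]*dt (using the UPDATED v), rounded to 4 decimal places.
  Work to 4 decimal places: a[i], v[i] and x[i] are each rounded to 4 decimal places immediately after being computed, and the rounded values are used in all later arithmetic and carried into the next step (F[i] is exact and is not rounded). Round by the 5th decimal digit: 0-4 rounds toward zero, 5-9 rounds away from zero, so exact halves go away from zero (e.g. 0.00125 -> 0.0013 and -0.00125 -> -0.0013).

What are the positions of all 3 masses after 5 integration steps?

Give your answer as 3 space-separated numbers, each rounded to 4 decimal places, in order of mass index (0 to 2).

Step 0: x=[5.0000 9.0000 13.0000] v=[0.0000 0.0000 0.0000]
Step 1: x=[5.0000 9.0000 13.0000] v=[0.0000 0.0000 0.0000]
Step 2: x=[5.0000 9.0000 13.0000] v=[0.0000 0.0000 0.0000]
Step 3: x=[5.0000 9.0000 13.0000] v=[0.0000 0.0000 0.0000]
Step 4: x=[5.0000 9.0000 13.0000] v=[0.0000 0.0000 0.0000]
Step 5: x=[5.0000 9.0000 13.0000] v=[0.0000 0.0000 0.0000]

Answer: 5.0000 9.0000 13.0000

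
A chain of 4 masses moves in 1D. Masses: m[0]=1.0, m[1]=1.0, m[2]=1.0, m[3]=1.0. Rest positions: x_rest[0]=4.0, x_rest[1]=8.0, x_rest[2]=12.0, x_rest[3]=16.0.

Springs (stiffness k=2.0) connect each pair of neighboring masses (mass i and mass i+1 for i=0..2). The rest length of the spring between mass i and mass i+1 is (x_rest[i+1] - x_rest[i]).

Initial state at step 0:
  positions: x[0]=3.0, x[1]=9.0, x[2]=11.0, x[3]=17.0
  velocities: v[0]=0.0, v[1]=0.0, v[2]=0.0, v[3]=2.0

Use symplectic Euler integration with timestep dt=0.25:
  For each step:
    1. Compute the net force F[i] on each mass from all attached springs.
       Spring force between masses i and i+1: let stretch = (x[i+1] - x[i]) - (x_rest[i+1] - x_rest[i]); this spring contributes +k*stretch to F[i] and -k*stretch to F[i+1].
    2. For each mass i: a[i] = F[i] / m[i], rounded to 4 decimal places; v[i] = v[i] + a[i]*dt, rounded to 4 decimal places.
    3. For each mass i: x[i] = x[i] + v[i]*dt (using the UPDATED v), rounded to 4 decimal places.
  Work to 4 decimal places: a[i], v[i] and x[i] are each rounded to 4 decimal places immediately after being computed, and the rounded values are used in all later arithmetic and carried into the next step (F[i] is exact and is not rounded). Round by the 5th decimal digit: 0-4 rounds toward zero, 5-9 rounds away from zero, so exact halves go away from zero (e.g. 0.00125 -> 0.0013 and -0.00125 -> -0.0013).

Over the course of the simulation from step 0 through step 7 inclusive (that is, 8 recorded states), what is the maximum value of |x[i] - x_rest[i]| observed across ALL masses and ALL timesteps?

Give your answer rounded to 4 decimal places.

Answer: 1.9503

Derivation:
Step 0: x=[3.0000 9.0000 11.0000 17.0000] v=[0.0000 0.0000 0.0000 2.0000]
Step 1: x=[3.2500 8.5000 11.5000 17.2500] v=[1.0000 -2.0000 2.0000 1.0000]
Step 2: x=[3.6563 7.7188 12.3438 17.2813] v=[1.6250 -3.1250 3.3750 0.1250]
Step 3: x=[4.0704 7.0079 13.2266 17.1954] v=[1.6563 -2.8438 3.5313 -0.3438]
Step 4: x=[4.3517 6.7071 13.8282 17.1134] v=[1.1251 -1.2032 2.4064 -0.3282]
Step 5: x=[4.4274 7.0020 13.9503 17.1207] v=[0.3028 1.1797 0.4885 0.0292]
Step 6: x=[4.3249 7.8437 13.6002 17.2317] v=[-0.4099 3.3666 -1.4005 0.4440]
Step 7: x=[4.1623 8.9651 12.9845 17.3888] v=[-0.6505 4.4855 -2.4630 0.6283]
Max displacement = 1.9503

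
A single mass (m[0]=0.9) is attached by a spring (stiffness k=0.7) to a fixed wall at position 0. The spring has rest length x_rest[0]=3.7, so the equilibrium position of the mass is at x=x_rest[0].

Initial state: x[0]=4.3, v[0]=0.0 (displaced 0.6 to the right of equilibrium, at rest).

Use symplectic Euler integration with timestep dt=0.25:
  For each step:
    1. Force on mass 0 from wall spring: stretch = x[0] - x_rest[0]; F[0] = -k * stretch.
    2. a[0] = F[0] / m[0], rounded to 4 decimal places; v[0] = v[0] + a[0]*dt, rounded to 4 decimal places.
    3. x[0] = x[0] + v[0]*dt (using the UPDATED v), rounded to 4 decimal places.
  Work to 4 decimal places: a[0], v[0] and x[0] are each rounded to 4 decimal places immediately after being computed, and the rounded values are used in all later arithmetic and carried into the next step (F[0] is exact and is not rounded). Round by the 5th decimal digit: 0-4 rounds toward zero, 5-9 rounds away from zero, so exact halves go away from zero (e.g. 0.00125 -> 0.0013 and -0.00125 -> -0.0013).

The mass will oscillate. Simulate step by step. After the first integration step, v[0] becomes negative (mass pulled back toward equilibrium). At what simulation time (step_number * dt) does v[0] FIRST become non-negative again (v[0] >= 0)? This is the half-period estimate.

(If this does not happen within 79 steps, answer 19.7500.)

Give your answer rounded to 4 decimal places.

Step 0: x=[4.3000] v=[0.0000]
Step 1: x=[4.2708] v=[-0.1167]
Step 2: x=[4.2139] v=[-0.2277]
Step 3: x=[4.1320] v=[-0.3276]
Step 4: x=[4.0291] v=[-0.4116]
Step 5: x=[3.9102] v=[-0.4756]
Step 6: x=[3.7811] v=[-0.5165]
Step 7: x=[3.6480] v=[-0.5323]
Step 8: x=[3.5175] v=[-0.5222]
Step 9: x=[3.3958] v=[-0.4867]
Step 10: x=[3.2889] v=[-0.4276]
Step 11: x=[3.2020] v=[-0.3477]
Step 12: x=[3.1393] v=[-0.2509]
Step 13: x=[3.1038] v=[-0.1419]
Step 14: x=[3.0973] v=[-0.0260]
Step 15: x=[3.1201] v=[0.0912]
First v>=0 after going negative at step 15, time=3.7500

Answer: 3.7500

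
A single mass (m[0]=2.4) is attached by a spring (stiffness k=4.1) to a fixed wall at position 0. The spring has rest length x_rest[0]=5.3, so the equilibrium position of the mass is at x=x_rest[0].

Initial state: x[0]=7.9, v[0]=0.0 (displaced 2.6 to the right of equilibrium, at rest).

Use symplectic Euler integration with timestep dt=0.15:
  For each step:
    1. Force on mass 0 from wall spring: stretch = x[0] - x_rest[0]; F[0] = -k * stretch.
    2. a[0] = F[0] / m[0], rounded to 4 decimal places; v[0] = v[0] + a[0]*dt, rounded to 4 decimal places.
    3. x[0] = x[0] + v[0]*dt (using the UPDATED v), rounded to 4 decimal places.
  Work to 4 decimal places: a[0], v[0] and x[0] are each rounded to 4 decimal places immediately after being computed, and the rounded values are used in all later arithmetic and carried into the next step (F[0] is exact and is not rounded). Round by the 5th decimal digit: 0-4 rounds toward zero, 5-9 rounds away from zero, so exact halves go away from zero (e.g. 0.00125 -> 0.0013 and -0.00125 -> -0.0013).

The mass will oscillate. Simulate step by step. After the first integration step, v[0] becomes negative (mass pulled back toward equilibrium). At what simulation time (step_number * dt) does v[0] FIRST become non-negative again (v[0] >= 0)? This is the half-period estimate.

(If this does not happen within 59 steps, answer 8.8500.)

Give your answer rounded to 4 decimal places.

Step 0: x=[7.9000] v=[0.0000]
Step 1: x=[7.8001] v=[-0.6663]
Step 2: x=[7.6041] v=[-1.3070]
Step 3: x=[7.3195] v=[-1.8974]
Step 4: x=[6.9573] v=[-2.4149]
Step 5: x=[6.5314] v=[-2.8396]
Step 6: x=[6.0581] v=[-3.1551]
Step 7: x=[5.5557] v=[-3.3494]
Step 8: x=[5.0435] v=[-3.4149]
Step 9: x=[4.5411] v=[-3.3492]
Step 10: x=[4.0679] v=[-3.1547]
Step 11: x=[3.6421] v=[-2.8390]
Step 12: x=[3.2800] v=[-2.4142]
Step 13: x=[2.9955] v=[-1.8966]
Step 14: x=[2.7996] v=[-1.3061]
Step 15: x=[2.6998] v=[-0.6654]
Step 16: x=[2.6999] v=[0.0009]
First v>=0 after going negative at step 16, time=2.4000

Answer: 2.4000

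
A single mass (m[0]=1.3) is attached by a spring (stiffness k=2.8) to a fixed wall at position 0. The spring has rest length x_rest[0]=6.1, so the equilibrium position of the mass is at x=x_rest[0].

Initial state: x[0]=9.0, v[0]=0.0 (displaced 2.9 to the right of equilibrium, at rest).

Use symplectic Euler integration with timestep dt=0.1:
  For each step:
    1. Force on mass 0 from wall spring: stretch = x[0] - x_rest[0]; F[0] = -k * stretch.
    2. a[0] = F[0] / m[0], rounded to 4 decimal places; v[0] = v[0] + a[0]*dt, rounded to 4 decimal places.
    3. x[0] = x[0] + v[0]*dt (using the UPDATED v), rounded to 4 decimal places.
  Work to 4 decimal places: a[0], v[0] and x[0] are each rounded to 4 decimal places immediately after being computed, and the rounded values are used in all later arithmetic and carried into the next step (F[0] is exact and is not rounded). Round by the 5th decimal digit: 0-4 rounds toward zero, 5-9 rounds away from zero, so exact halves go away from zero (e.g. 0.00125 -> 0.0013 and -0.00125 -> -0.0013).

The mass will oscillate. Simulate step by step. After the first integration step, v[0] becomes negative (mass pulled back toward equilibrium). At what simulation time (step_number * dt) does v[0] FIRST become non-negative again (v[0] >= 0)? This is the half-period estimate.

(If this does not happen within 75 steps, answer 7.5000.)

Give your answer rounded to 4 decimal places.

Answer: 2.2000

Derivation:
Step 0: x=[9.0000] v=[0.0000]
Step 1: x=[8.9375] v=[-0.6246]
Step 2: x=[8.8139] v=[-1.2358]
Step 3: x=[8.6319] v=[-1.8203]
Step 4: x=[8.3953] v=[-2.3656]
Step 5: x=[8.1093] v=[-2.8600]
Step 6: x=[7.7800] v=[-3.2928]
Step 7: x=[7.4145] v=[-3.6547]
Step 8: x=[7.0207] v=[-3.9378]
Step 9: x=[6.6071] v=[-4.1361]
Step 10: x=[6.1826] v=[-4.2453]
Step 11: x=[5.7563] v=[-4.2631]
Step 12: x=[5.3374] v=[-4.1891]
Step 13: x=[4.9349] v=[-4.0249]
Step 14: x=[4.5575] v=[-3.7740]
Step 15: x=[4.2133] v=[-3.4418]
Step 16: x=[3.9098] v=[-3.0354]
Step 17: x=[3.6534] v=[-2.5637]
Step 18: x=[3.4497] v=[-2.0367]
Step 19: x=[3.3031] v=[-1.4659]
Step 20: x=[3.2168] v=[-0.8635]
Step 21: x=[3.1926] v=[-0.2425]
Step 22: x=[3.2310] v=[0.3837]
First v>=0 after going negative at step 22, time=2.2000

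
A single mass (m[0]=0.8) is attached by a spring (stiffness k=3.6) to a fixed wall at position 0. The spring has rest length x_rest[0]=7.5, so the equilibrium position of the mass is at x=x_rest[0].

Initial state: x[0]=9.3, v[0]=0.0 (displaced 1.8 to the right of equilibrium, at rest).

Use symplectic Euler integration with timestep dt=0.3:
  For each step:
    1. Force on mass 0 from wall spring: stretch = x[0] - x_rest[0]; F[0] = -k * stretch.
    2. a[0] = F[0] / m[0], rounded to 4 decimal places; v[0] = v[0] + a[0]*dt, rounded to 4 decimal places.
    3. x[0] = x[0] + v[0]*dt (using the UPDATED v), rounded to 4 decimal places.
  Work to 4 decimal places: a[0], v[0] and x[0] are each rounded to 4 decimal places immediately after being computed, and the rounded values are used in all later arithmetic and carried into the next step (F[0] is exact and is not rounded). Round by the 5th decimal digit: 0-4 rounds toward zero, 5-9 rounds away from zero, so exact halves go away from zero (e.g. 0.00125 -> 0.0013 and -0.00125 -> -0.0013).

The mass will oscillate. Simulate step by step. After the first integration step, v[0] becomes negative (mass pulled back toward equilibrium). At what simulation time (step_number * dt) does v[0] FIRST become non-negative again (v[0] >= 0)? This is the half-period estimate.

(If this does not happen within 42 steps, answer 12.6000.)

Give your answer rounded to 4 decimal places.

Answer: 1.5000

Derivation:
Step 0: x=[9.3000] v=[0.0000]
Step 1: x=[8.5710] v=[-2.4300]
Step 2: x=[7.4082] v=[-3.8759]
Step 3: x=[6.2826] v=[-3.7520]
Step 4: x=[5.6501] v=[-2.1085]
Step 5: x=[5.7668] v=[0.3889]
First v>=0 after going negative at step 5, time=1.5000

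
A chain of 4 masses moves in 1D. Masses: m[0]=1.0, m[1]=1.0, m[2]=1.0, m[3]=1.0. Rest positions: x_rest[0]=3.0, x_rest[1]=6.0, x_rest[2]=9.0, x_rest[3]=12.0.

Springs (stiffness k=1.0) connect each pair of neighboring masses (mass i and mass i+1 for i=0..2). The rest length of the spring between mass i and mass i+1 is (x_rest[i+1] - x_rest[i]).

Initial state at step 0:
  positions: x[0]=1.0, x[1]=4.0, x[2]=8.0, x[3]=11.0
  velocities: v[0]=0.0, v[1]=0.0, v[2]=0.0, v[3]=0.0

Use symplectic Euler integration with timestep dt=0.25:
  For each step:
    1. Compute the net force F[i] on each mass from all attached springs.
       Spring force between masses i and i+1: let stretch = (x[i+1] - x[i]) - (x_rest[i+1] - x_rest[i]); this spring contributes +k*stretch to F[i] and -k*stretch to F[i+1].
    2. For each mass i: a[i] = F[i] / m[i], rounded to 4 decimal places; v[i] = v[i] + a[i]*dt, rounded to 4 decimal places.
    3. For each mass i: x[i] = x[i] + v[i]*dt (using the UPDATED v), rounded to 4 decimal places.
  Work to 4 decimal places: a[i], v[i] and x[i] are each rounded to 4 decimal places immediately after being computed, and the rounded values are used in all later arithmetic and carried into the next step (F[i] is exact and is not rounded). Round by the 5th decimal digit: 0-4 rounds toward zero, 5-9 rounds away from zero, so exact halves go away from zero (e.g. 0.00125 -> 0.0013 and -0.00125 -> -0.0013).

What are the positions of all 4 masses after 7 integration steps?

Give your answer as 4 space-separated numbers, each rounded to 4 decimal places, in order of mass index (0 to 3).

Step 0: x=[1.0000 4.0000 8.0000 11.0000] v=[0.0000 0.0000 0.0000 0.0000]
Step 1: x=[1.0000 4.0625 7.9375 11.0000] v=[0.0000 0.2500 -0.2500 0.0000]
Step 2: x=[1.0039 4.1758 7.8242 10.9961] v=[0.0156 0.4531 -0.4531 -0.0156]
Step 3: x=[1.0186 4.3189 7.6812 10.9815] v=[0.0586 0.5722 -0.5722 -0.0586]
Step 4: x=[1.0520 4.4658 7.5343 10.9481] v=[0.1337 0.5877 -0.5877 -0.1337]
Step 5: x=[1.1113 4.5912 7.4090 10.8888] v=[0.2372 0.5014 -0.5014 -0.2372]
Step 6: x=[1.2006 4.6752 7.3250 10.7995] v=[0.3572 0.3359 -0.3359 -0.3572]
Step 7: x=[1.3196 4.7076 7.2926 10.6806] v=[0.4759 0.1297 -0.1297 -0.4758]

Answer: 1.3196 4.7076 7.2926 10.6806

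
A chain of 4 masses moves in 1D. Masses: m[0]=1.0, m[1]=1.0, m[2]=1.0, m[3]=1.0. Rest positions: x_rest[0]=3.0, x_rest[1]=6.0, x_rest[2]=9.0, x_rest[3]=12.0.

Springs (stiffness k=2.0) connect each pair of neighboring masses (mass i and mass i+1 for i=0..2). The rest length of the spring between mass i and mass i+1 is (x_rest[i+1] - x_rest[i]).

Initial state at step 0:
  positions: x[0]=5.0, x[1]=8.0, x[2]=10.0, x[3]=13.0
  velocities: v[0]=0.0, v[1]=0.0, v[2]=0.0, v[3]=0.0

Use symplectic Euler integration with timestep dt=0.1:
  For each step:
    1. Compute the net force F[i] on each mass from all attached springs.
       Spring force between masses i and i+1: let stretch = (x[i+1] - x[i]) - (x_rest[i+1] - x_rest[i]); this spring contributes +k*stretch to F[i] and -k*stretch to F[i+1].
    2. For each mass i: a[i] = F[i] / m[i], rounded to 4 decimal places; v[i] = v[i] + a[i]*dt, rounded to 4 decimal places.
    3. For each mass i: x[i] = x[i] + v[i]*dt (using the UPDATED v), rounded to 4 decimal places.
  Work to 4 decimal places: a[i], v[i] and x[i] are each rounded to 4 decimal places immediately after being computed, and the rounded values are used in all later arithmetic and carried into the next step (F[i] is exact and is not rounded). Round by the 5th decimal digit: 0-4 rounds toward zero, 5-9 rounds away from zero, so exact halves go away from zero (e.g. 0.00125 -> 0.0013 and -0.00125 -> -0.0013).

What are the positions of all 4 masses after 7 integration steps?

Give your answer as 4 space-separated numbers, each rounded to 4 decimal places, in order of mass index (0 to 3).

Step 0: x=[5.0000 8.0000 10.0000 13.0000] v=[0.0000 0.0000 0.0000 0.0000]
Step 1: x=[5.0000 7.9800 10.0200 13.0000] v=[0.0000 -0.2000 0.2000 0.0000]
Step 2: x=[4.9996 7.9412 10.0588 13.0004] v=[-0.0040 -0.3880 0.3880 0.0040]
Step 3: x=[4.9980 7.8859 10.1141 13.0020] v=[-0.0157 -0.5528 0.5528 0.0157]
Step 4: x=[4.9942 7.8174 10.1826 13.0058] v=[-0.0381 -0.6847 0.6847 0.0381]
Step 5: x=[4.9869 7.7398 10.2602 13.0132] v=[-0.0735 -0.7763 0.7763 0.0735]
Step 6: x=[4.9746 7.6575 10.3425 13.0255] v=[-0.1229 -0.8228 0.8228 0.1229]
Step 7: x=[4.9560 7.5753 10.4247 13.0441] v=[-0.1863 -0.8224 0.8224 0.1863]

Answer: 4.9560 7.5753 10.4247 13.0441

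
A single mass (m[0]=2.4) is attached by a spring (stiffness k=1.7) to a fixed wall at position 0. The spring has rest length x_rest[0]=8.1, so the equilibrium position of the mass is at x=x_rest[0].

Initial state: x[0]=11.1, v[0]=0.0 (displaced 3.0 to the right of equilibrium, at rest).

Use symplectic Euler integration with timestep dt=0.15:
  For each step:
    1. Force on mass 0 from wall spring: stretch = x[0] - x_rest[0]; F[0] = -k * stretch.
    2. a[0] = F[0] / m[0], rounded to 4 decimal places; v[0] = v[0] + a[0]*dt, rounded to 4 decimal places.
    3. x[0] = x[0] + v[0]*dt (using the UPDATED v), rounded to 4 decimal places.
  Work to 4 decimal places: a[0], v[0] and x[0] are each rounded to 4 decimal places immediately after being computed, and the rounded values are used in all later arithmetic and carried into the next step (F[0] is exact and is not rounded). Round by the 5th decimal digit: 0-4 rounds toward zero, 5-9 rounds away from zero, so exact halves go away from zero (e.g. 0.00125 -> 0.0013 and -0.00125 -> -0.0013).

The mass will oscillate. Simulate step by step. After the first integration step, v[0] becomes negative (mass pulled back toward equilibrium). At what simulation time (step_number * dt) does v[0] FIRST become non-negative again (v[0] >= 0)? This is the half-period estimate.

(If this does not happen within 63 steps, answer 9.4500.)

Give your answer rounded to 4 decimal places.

Step 0: x=[11.1000] v=[0.0000]
Step 1: x=[11.0522] v=[-0.3188]
Step 2: x=[10.9573] v=[-0.6325]
Step 3: x=[10.8169] v=[-0.9361]
Step 4: x=[10.6332] v=[-1.2248]
Step 5: x=[10.4091] v=[-1.4940]
Step 6: x=[10.1482] v=[-1.7393]
Step 7: x=[9.8547] v=[-1.9569]
Step 8: x=[9.5332] v=[-2.1433]
Step 9: x=[9.1889] v=[-2.2956]
Step 10: x=[8.8272] v=[-2.4113]
Step 11: x=[8.4539] v=[-2.4886]
Step 12: x=[8.0750] v=[-2.5262]
Step 13: x=[7.6965] v=[-2.5235]
Step 14: x=[7.3244] v=[-2.4806]
Step 15: x=[6.9647] v=[-2.3982]
Step 16: x=[6.6231] v=[-2.2776]
Step 17: x=[6.3050] v=[-2.1207]
Step 18: x=[6.0155] v=[-1.9300]
Step 19: x=[5.7592] v=[-1.7085]
Step 20: x=[5.5402] v=[-1.4598]
Step 21: x=[5.3620] v=[-1.1878]
Step 22: x=[5.2275] v=[-0.8969]
Step 23: x=[5.1387] v=[-0.5917]
Step 24: x=[5.0971] v=[-0.2771]
Step 25: x=[5.1034] v=[0.0420]
First v>=0 after going negative at step 25, time=3.7500

Answer: 3.7500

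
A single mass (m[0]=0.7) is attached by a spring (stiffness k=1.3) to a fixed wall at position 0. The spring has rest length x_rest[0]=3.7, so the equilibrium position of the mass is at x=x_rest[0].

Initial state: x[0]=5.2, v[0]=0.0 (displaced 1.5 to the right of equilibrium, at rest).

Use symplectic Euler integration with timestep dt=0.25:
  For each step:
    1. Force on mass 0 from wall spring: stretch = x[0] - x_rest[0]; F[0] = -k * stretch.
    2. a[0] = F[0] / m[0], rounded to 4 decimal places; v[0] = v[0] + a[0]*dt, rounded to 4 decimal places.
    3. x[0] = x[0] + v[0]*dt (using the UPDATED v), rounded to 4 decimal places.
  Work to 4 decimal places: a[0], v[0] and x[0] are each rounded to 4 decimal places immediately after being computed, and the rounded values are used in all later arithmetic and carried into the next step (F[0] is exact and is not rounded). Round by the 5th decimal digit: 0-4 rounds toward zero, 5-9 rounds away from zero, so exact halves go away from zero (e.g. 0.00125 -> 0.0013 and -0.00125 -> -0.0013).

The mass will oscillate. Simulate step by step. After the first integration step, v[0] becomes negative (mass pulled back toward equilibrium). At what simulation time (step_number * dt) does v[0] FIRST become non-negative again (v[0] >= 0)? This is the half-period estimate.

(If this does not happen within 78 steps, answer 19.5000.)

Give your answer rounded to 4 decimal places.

Step 0: x=[5.2000] v=[0.0000]
Step 1: x=[5.0259] v=[-0.6964]
Step 2: x=[4.6979] v=[-1.3120]
Step 3: x=[4.2541] v=[-1.7753]
Step 4: x=[3.7460] v=[-2.0326]
Step 5: x=[3.2325] v=[-2.0540]
Step 6: x=[2.7733] v=[-1.8370]
Step 7: x=[2.4216] v=[-1.4068]
Step 8: x=[2.2183] v=[-0.8133]
Step 9: x=[2.1870] v=[-0.1254]
Step 10: x=[2.3313] v=[0.5771]
First v>=0 after going negative at step 10, time=2.5000

Answer: 2.5000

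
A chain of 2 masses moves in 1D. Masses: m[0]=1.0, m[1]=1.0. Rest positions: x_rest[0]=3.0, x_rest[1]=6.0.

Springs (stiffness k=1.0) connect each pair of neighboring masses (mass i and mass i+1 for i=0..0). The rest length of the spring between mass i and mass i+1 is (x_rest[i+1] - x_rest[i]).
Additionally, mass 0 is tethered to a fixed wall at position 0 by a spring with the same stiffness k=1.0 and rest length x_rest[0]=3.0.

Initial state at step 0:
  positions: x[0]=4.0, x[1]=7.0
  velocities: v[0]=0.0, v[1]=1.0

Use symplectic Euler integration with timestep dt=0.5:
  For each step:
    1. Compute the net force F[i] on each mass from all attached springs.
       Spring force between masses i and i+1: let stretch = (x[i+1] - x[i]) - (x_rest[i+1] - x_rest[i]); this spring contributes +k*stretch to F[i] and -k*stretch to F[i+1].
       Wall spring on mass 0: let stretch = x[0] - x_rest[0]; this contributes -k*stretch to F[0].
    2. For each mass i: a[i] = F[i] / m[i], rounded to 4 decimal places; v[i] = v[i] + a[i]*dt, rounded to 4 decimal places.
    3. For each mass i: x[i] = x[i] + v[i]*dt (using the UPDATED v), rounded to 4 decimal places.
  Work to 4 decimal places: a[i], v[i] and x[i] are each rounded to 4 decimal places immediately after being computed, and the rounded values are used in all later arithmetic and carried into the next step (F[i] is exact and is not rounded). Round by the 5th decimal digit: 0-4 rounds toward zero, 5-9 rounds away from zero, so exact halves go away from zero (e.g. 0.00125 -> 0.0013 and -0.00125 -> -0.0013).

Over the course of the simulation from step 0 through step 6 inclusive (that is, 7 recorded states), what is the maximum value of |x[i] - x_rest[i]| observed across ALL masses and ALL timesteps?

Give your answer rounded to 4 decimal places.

Answer: 1.8125

Derivation:
Step 0: x=[4.0000 7.0000] v=[0.0000 1.0000]
Step 1: x=[3.7500 7.5000] v=[-0.5000 1.0000]
Step 2: x=[3.5000 7.8125] v=[-0.5000 0.6250]
Step 3: x=[3.4531 7.7969] v=[-0.0938 -0.0313]
Step 4: x=[3.6289 7.4453] v=[0.3516 -0.7032]
Step 5: x=[3.8516 6.8896] v=[0.4454 -1.1114]
Step 6: x=[3.8709 6.3244] v=[0.0386 -1.1304]
Max displacement = 1.8125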